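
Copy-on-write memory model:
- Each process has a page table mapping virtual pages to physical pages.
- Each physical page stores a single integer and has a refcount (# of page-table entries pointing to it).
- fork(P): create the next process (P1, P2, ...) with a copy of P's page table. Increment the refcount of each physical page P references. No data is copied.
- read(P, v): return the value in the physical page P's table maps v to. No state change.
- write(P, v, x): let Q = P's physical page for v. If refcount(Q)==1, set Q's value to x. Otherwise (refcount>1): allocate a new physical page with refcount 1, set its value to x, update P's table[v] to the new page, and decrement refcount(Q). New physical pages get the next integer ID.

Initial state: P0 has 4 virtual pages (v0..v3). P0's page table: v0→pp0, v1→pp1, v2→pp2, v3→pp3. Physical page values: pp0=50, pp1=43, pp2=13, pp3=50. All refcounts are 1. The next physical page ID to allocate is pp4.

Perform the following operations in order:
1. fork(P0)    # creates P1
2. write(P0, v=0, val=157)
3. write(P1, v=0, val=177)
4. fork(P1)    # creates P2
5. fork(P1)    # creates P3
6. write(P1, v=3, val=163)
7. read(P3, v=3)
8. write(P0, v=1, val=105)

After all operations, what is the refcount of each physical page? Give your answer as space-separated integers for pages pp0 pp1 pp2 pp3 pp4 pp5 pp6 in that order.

Answer: 3 3 4 3 1 1 1

Derivation:
Op 1: fork(P0) -> P1. 4 ppages; refcounts: pp0:2 pp1:2 pp2:2 pp3:2
Op 2: write(P0, v0, 157). refcount(pp0)=2>1 -> COPY to pp4. 5 ppages; refcounts: pp0:1 pp1:2 pp2:2 pp3:2 pp4:1
Op 3: write(P1, v0, 177). refcount(pp0)=1 -> write in place. 5 ppages; refcounts: pp0:1 pp1:2 pp2:2 pp3:2 pp4:1
Op 4: fork(P1) -> P2. 5 ppages; refcounts: pp0:2 pp1:3 pp2:3 pp3:3 pp4:1
Op 5: fork(P1) -> P3. 5 ppages; refcounts: pp0:3 pp1:4 pp2:4 pp3:4 pp4:1
Op 6: write(P1, v3, 163). refcount(pp3)=4>1 -> COPY to pp5. 6 ppages; refcounts: pp0:3 pp1:4 pp2:4 pp3:3 pp4:1 pp5:1
Op 7: read(P3, v3) -> 50. No state change.
Op 8: write(P0, v1, 105). refcount(pp1)=4>1 -> COPY to pp6. 7 ppages; refcounts: pp0:3 pp1:3 pp2:4 pp3:3 pp4:1 pp5:1 pp6:1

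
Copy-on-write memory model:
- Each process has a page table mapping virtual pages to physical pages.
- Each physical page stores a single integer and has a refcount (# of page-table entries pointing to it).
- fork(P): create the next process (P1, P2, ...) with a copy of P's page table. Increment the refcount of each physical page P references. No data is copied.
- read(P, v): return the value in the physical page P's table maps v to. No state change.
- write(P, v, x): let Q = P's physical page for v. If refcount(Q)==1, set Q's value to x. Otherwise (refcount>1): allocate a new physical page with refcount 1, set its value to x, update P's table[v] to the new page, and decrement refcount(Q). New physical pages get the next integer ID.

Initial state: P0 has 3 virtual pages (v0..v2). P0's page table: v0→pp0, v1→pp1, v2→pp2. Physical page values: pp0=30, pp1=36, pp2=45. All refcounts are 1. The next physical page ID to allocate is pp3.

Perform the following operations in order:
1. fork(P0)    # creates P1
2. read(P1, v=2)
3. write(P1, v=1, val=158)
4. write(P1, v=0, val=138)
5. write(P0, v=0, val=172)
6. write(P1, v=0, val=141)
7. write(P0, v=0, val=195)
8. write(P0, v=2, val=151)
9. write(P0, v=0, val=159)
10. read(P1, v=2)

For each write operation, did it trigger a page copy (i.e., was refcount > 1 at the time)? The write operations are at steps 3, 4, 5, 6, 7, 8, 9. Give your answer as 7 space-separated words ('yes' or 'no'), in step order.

Op 1: fork(P0) -> P1. 3 ppages; refcounts: pp0:2 pp1:2 pp2:2
Op 2: read(P1, v2) -> 45. No state change.
Op 3: write(P1, v1, 158). refcount(pp1)=2>1 -> COPY to pp3. 4 ppages; refcounts: pp0:2 pp1:1 pp2:2 pp3:1
Op 4: write(P1, v0, 138). refcount(pp0)=2>1 -> COPY to pp4. 5 ppages; refcounts: pp0:1 pp1:1 pp2:2 pp3:1 pp4:1
Op 5: write(P0, v0, 172). refcount(pp0)=1 -> write in place. 5 ppages; refcounts: pp0:1 pp1:1 pp2:2 pp3:1 pp4:1
Op 6: write(P1, v0, 141). refcount(pp4)=1 -> write in place. 5 ppages; refcounts: pp0:1 pp1:1 pp2:2 pp3:1 pp4:1
Op 7: write(P0, v0, 195). refcount(pp0)=1 -> write in place. 5 ppages; refcounts: pp0:1 pp1:1 pp2:2 pp3:1 pp4:1
Op 8: write(P0, v2, 151). refcount(pp2)=2>1 -> COPY to pp5. 6 ppages; refcounts: pp0:1 pp1:1 pp2:1 pp3:1 pp4:1 pp5:1
Op 9: write(P0, v0, 159). refcount(pp0)=1 -> write in place. 6 ppages; refcounts: pp0:1 pp1:1 pp2:1 pp3:1 pp4:1 pp5:1
Op 10: read(P1, v2) -> 45. No state change.

yes yes no no no yes no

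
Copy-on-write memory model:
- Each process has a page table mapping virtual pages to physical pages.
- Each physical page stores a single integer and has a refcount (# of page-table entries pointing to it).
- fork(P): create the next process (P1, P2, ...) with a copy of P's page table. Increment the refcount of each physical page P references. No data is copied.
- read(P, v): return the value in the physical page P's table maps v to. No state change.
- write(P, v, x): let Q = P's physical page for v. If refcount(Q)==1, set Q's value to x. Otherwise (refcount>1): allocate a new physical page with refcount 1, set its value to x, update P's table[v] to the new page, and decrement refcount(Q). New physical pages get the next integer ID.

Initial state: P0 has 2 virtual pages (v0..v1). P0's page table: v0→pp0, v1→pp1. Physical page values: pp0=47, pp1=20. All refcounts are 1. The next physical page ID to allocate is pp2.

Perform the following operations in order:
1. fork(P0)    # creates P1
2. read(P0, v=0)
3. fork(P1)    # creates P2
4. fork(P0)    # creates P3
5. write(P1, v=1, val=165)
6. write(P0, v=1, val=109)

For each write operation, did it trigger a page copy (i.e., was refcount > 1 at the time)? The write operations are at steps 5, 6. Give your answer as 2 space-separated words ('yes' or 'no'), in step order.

Op 1: fork(P0) -> P1. 2 ppages; refcounts: pp0:2 pp1:2
Op 2: read(P0, v0) -> 47. No state change.
Op 3: fork(P1) -> P2. 2 ppages; refcounts: pp0:3 pp1:3
Op 4: fork(P0) -> P3. 2 ppages; refcounts: pp0:4 pp1:4
Op 5: write(P1, v1, 165). refcount(pp1)=4>1 -> COPY to pp2. 3 ppages; refcounts: pp0:4 pp1:3 pp2:1
Op 6: write(P0, v1, 109). refcount(pp1)=3>1 -> COPY to pp3. 4 ppages; refcounts: pp0:4 pp1:2 pp2:1 pp3:1

yes yes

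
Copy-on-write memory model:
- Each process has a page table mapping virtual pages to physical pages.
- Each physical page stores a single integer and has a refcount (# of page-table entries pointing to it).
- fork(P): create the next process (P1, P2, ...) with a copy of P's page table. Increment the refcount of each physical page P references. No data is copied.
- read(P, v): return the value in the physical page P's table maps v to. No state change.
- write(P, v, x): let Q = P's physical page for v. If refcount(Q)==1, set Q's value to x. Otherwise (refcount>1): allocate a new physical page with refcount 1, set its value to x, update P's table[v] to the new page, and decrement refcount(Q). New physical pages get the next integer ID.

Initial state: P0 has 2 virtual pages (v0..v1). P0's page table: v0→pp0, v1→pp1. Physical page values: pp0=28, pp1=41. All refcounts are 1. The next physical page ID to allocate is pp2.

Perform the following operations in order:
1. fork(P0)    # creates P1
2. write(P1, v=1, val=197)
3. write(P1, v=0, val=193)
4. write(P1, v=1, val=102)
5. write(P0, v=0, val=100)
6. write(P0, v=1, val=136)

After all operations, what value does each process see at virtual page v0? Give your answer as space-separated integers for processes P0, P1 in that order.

Answer: 100 193

Derivation:
Op 1: fork(P0) -> P1. 2 ppages; refcounts: pp0:2 pp1:2
Op 2: write(P1, v1, 197). refcount(pp1)=2>1 -> COPY to pp2. 3 ppages; refcounts: pp0:2 pp1:1 pp2:1
Op 3: write(P1, v0, 193). refcount(pp0)=2>1 -> COPY to pp3. 4 ppages; refcounts: pp0:1 pp1:1 pp2:1 pp3:1
Op 4: write(P1, v1, 102). refcount(pp2)=1 -> write in place. 4 ppages; refcounts: pp0:1 pp1:1 pp2:1 pp3:1
Op 5: write(P0, v0, 100). refcount(pp0)=1 -> write in place. 4 ppages; refcounts: pp0:1 pp1:1 pp2:1 pp3:1
Op 6: write(P0, v1, 136). refcount(pp1)=1 -> write in place. 4 ppages; refcounts: pp0:1 pp1:1 pp2:1 pp3:1
P0: v0 -> pp0 = 100
P1: v0 -> pp3 = 193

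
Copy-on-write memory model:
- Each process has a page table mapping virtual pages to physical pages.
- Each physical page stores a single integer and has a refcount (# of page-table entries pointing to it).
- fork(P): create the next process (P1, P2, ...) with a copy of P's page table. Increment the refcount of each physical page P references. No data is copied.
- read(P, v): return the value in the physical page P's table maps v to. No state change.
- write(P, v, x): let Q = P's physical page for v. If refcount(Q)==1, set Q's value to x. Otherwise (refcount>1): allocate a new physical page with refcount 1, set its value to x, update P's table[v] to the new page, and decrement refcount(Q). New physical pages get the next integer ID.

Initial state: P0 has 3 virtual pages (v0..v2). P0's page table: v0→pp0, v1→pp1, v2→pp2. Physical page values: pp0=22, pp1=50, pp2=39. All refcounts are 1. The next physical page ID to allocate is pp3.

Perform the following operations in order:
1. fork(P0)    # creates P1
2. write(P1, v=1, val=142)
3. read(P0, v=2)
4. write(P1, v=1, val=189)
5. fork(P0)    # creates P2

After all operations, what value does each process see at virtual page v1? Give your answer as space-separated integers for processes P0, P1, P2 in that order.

Op 1: fork(P0) -> P1. 3 ppages; refcounts: pp0:2 pp1:2 pp2:2
Op 2: write(P1, v1, 142). refcount(pp1)=2>1 -> COPY to pp3. 4 ppages; refcounts: pp0:2 pp1:1 pp2:2 pp3:1
Op 3: read(P0, v2) -> 39. No state change.
Op 4: write(P1, v1, 189). refcount(pp3)=1 -> write in place. 4 ppages; refcounts: pp0:2 pp1:1 pp2:2 pp3:1
Op 5: fork(P0) -> P2. 4 ppages; refcounts: pp0:3 pp1:2 pp2:3 pp3:1
P0: v1 -> pp1 = 50
P1: v1 -> pp3 = 189
P2: v1 -> pp1 = 50

Answer: 50 189 50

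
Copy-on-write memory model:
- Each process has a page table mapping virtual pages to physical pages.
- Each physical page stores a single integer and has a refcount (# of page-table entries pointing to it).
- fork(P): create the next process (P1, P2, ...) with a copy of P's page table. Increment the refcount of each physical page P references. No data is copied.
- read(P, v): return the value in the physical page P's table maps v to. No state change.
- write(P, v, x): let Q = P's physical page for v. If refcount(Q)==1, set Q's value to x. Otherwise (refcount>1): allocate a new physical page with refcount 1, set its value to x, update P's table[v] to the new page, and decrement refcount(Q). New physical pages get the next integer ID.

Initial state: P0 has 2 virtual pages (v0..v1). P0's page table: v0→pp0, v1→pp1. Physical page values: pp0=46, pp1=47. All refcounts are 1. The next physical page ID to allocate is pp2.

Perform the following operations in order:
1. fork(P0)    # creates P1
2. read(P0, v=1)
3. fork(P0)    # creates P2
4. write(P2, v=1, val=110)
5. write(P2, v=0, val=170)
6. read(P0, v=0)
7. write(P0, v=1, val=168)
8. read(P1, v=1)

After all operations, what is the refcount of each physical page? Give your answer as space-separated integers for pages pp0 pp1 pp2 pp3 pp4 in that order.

Answer: 2 1 1 1 1

Derivation:
Op 1: fork(P0) -> P1. 2 ppages; refcounts: pp0:2 pp1:2
Op 2: read(P0, v1) -> 47. No state change.
Op 3: fork(P0) -> P2. 2 ppages; refcounts: pp0:3 pp1:3
Op 4: write(P2, v1, 110). refcount(pp1)=3>1 -> COPY to pp2. 3 ppages; refcounts: pp0:3 pp1:2 pp2:1
Op 5: write(P2, v0, 170). refcount(pp0)=3>1 -> COPY to pp3. 4 ppages; refcounts: pp0:2 pp1:2 pp2:1 pp3:1
Op 6: read(P0, v0) -> 46. No state change.
Op 7: write(P0, v1, 168). refcount(pp1)=2>1 -> COPY to pp4. 5 ppages; refcounts: pp0:2 pp1:1 pp2:1 pp3:1 pp4:1
Op 8: read(P1, v1) -> 47. No state change.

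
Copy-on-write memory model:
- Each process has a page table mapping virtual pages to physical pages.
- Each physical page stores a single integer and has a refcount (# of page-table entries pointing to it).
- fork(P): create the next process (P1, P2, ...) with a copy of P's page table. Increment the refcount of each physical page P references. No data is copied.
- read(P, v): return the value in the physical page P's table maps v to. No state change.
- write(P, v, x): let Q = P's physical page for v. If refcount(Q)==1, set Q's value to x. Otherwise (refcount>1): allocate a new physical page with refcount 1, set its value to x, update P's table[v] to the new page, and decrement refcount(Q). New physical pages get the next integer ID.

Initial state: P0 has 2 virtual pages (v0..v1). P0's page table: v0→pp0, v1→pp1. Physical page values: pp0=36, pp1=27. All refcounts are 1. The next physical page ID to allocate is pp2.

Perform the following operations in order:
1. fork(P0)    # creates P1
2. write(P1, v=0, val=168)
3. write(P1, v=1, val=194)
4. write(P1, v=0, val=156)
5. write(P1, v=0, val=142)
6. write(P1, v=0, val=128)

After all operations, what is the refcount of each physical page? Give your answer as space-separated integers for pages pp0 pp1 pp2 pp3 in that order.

Answer: 1 1 1 1

Derivation:
Op 1: fork(P0) -> P1. 2 ppages; refcounts: pp0:2 pp1:2
Op 2: write(P1, v0, 168). refcount(pp0)=2>1 -> COPY to pp2. 3 ppages; refcounts: pp0:1 pp1:2 pp2:1
Op 3: write(P1, v1, 194). refcount(pp1)=2>1 -> COPY to pp3. 4 ppages; refcounts: pp0:1 pp1:1 pp2:1 pp3:1
Op 4: write(P1, v0, 156). refcount(pp2)=1 -> write in place. 4 ppages; refcounts: pp0:1 pp1:1 pp2:1 pp3:1
Op 5: write(P1, v0, 142). refcount(pp2)=1 -> write in place. 4 ppages; refcounts: pp0:1 pp1:1 pp2:1 pp3:1
Op 6: write(P1, v0, 128). refcount(pp2)=1 -> write in place. 4 ppages; refcounts: pp0:1 pp1:1 pp2:1 pp3:1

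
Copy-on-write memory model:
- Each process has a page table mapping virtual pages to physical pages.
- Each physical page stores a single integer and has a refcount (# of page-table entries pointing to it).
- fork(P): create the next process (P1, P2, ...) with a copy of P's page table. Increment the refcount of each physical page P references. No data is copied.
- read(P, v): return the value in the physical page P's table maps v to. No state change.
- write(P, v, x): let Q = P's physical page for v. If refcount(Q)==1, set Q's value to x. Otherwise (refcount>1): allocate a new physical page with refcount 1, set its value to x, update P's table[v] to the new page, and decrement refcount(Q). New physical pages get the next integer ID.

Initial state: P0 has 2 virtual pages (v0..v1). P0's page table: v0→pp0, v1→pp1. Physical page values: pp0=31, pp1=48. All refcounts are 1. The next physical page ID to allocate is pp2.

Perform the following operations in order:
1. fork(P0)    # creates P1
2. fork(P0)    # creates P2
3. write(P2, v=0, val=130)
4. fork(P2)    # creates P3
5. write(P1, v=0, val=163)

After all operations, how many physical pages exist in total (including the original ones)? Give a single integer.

Answer: 4

Derivation:
Op 1: fork(P0) -> P1. 2 ppages; refcounts: pp0:2 pp1:2
Op 2: fork(P0) -> P2. 2 ppages; refcounts: pp0:3 pp1:3
Op 3: write(P2, v0, 130). refcount(pp0)=3>1 -> COPY to pp2. 3 ppages; refcounts: pp0:2 pp1:3 pp2:1
Op 4: fork(P2) -> P3. 3 ppages; refcounts: pp0:2 pp1:4 pp2:2
Op 5: write(P1, v0, 163). refcount(pp0)=2>1 -> COPY to pp3. 4 ppages; refcounts: pp0:1 pp1:4 pp2:2 pp3:1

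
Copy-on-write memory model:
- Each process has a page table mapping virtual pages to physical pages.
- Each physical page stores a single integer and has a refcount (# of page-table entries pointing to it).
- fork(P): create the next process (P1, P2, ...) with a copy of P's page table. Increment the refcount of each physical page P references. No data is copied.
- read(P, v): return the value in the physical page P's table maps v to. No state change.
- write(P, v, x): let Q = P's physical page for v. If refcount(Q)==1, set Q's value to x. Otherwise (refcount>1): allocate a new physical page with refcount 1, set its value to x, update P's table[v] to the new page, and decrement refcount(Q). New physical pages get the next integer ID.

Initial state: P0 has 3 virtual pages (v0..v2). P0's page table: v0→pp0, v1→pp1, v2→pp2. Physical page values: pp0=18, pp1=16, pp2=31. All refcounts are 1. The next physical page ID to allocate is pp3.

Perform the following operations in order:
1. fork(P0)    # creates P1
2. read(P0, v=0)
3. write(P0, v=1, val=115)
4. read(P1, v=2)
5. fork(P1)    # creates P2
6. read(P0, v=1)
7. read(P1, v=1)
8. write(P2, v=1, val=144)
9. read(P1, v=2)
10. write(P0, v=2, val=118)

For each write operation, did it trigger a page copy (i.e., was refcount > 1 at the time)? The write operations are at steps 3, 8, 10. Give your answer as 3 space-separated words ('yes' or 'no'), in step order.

Op 1: fork(P0) -> P1. 3 ppages; refcounts: pp0:2 pp1:2 pp2:2
Op 2: read(P0, v0) -> 18. No state change.
Op 3: write(P0, v1, 115). refcount(pp1)=2>1 -> COPY to pp3. 4 ppages; refcounts: pp0:2 pp1:1 pp2:2 pp3:1
Op 4: read(P1, v2) -> 31. No state change.
Op 5: fork(P1) -> P2. 4 ppages; refcounts: pp0:3 pp1:2 pp2:3 pp3:1
Op 6: read(P0, v1) -> 115. No state change.
Op 7: read(P1, v1) -> 16. No state change.
Op 8: write(P2, v1, 144). refcount(pp1)=2>1 -> COPY to pp4. 5 ppages; refcounts: pp0:3 pp1:1 pp2:3 pp3:1 pp4:1
Op 9: read(P1, v2) -> 31. No state change.
Op 10: write(P0, v2, 118). refcount(pp2)=3>1 -> COPY to pp5. 6 ppages; refcounts: pp0:3 pp1:1 pp2:2 pp3:1 pp4:1 pp5:1

yes yes yes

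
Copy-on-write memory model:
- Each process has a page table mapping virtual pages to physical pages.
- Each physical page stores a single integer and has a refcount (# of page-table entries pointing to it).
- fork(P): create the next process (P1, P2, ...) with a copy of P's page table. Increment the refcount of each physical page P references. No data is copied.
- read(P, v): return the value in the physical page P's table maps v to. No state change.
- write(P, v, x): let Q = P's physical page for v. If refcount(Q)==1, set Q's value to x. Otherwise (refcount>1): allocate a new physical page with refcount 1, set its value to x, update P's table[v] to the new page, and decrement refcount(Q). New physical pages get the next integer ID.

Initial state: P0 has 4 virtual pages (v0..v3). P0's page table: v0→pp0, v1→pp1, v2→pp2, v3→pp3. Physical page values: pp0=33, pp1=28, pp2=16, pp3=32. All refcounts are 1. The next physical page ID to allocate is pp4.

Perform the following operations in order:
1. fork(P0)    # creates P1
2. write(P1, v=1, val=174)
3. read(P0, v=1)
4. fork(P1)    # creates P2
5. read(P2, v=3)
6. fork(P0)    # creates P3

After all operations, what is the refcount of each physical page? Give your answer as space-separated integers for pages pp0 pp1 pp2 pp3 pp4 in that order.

Answer: 4 2 4 4 2

Derivation:
Op 1: fork(P0) -> P1. 4 ppages; refcounts: pp0:2 pp1:2 pp2:2 pp3:2
Op 2: write(P1, v1, 174). refcount(pp1)=2>1 -> COPY to pp4. 5 ppages; refcounts: pp0:2 pp1:1 pp2:2 pp3:2 pp4:1
Op 3: read(P0, v1) -> 28. No state change.
Op 4: fork(P1) -> P2. 5 ppages; refcounts: pp0:3 pp1:1 pp2:3 pp3:3 pp4:2
Op 5: read(P2, v3) -> 32. No state change.
Op 6: fork(P0) -> P3. 5 ppages; refcounts: pp0:4 pp1:2 pp2:4 pp3:4 pp4:2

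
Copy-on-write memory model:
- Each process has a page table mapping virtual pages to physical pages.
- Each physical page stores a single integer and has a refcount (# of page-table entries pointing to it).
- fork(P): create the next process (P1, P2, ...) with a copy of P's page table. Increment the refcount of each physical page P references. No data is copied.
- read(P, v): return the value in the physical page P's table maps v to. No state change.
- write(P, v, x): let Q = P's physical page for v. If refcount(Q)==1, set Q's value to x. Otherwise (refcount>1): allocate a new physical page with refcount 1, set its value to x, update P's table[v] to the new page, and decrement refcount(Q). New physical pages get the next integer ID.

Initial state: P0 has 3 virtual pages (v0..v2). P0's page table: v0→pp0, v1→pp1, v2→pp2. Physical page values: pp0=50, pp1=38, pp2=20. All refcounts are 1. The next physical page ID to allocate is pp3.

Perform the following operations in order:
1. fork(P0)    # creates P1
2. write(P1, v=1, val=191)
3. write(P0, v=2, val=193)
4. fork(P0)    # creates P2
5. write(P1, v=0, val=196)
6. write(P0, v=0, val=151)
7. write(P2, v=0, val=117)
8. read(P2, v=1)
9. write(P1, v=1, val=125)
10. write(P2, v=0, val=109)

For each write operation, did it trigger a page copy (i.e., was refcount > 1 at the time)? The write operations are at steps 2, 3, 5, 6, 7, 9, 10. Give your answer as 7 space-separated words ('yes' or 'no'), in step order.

Op 1: fork(P0) -> P1. 3 ppages; refcounts: pp0:2 pp1:2 pp2:2
Op 2: write(P1, v1, 191). refcount(pp1)=2>1 -> COPY to pp3. 4 ppages; refcounts: pp0:2 pp1:1 pp2:2 pp3:1
Op 3: write(P0, v2, 193). refcount(pp2)=2>1 -> COPY to pp4. 5 ppages; refcounts: pp0:2 pp1:1 pp2:1 pp3:1 pp4:1
Op 4: fork(P0) -> P2. 5 ppages; refcounts: pp0:3 pp1:2 pp2:1 pp3:1 pp4:2
Op 5: write(P1, v0, 196). refcount(pp0)=3>1 -> COPY to pp5. 6 ppages; refcounts: pp0:2 pp1:2 pp2:1 pp3:1 pp4:2 pp5:1
Op 6: write(P0, v0, 151). refcount(pp0)=2>1 -> COPY to pp6. 7 ppages; refcounts: pp0:1 pp1:2 pp2:1 pp3:1 pp4:2 pp5:1 pp6:1
Op 7: write(P2, v0, 117). refcount(pp0)=1 -> write in place. 7 ppages; refcounts: pp0:1 pp1:2 pp2:1 pp3:1 pp4:2 pp5:1 pp6:1
Op 8: read(P2, v1) -> 38. No state change.
Op 9: write(P1, v1, 125). refcount(pp3)=1 -> write in place. 7 ppages; refcounts: pp0:1 pp1:2 pp2:1 pp3:1 pp4:2 pp5:1 pp6:1
Op 10: write(P2, v0, 109). refcount(pp0)=1 -> write in place. 7 ppages; refcounts: pp0:1 pp1:2 pp2:1 pp3:1 pp4:2 pp5:1 pp6:1

yes yes yes yes no no no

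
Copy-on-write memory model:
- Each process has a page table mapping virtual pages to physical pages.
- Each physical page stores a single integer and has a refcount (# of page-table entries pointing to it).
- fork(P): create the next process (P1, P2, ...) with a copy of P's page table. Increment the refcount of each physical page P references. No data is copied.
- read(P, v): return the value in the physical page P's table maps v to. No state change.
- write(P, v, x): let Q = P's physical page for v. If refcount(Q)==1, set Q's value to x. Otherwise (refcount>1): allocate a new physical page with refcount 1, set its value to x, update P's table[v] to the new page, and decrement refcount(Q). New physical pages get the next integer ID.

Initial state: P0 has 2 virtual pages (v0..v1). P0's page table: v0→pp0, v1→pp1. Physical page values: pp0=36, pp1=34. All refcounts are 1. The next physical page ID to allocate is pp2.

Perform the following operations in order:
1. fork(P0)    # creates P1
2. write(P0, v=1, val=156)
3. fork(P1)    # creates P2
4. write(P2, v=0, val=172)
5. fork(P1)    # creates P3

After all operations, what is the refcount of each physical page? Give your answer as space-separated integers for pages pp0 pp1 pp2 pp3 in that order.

Op 1: fork(P0) -> P1. 2 ppages; refcounts: pp0:2 pp1:2
Op 2: write(P0, v1, 156). refcount(pp1)=2>1 -> COPY to pp2. 3 ppages; refcounts: pp0:2 pp1:1 pp2:1
Op 3: fork(P1) -> P2. 3 ppages; refcounts: pp0:3 pp1:2 pp2:1
Op 4: write(P2, v0, 172). refcount(pp0)=3>1 -> COPY to pp3. 4 ppages; refcounts: pp0:2 pp1:2 pp2:1 pp3:1
Op 5: fork(P1) -> P3. 4 ppages; refcounts: pp0:3 pp1:3 pp2:1 pp3:1

Answer: 3 3 1 1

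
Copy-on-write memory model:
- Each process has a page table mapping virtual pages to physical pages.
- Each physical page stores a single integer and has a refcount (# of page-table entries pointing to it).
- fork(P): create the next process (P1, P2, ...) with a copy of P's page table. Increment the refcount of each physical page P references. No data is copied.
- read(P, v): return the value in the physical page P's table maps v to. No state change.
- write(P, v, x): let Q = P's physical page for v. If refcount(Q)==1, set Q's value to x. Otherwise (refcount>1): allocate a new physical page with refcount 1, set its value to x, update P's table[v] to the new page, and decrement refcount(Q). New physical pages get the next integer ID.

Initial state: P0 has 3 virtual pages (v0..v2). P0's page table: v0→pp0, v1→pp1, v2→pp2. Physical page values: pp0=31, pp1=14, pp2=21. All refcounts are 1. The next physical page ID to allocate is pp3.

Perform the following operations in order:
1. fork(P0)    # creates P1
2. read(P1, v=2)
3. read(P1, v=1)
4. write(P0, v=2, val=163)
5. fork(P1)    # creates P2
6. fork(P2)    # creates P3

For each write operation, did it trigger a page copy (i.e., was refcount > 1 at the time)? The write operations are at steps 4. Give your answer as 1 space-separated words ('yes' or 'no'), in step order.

Op 1: fork(P0) -> P1. 3 ppages; refcounts: pp0:2 pp1:2 pp2:2
Op 2: read(P1, v2) -> 21. No state change.
Op 3: read(P1, v1) -> 14. No state change.
Op 4: write(P0, v2, 163). refcount(pp2)=2>1 -> COPY to pp3. 4 ppages; refcounts: pp0:2 pp1:2 pp2:1 pp3:1
Op 5: fork(P1) -> P2. 4 ppages; refcounts: pp0:3 pp1:3 pp2:2 pp3:1
Op 6: fork(P2) -> P3. 4 ppages; refcounts: pp0:4 pp1:4 pp2:3 pp3:1

yes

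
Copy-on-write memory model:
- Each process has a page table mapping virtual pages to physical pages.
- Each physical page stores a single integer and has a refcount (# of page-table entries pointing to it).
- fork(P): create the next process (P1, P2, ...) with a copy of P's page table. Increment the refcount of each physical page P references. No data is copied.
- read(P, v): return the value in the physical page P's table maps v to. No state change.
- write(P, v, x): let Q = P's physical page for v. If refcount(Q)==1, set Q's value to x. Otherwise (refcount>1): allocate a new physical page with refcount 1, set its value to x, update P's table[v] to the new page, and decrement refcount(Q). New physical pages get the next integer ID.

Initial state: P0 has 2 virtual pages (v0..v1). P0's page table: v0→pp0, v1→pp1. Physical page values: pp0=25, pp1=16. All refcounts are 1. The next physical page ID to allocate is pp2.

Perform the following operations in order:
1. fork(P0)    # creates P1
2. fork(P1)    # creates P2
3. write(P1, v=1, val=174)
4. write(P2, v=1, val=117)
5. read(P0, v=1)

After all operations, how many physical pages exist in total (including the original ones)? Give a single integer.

Op 1: fork(P0) -> P1. 2 ppages; refcounts: pp0:2 pp1:2
Op 2: fork(P1) -> P2. 2 ppages; refcounts: pp0:3 pp1:3
Op 3: write(P1, v1, 174). refcount(pp1)=3>1 -> COPY to pp2. 3 ppages; refcounts: pp0:3 pp1:2 pp2:1
Op 4: write(P2, v1, 117). refcount(pp1)=2>1 -> COPY to pp3. 4 ppages; refcounts: pp0:3 pp1:1 pp2:1 pp3:1
Op 5: read(P0, v1) -> 16. No state change.

Answer: 4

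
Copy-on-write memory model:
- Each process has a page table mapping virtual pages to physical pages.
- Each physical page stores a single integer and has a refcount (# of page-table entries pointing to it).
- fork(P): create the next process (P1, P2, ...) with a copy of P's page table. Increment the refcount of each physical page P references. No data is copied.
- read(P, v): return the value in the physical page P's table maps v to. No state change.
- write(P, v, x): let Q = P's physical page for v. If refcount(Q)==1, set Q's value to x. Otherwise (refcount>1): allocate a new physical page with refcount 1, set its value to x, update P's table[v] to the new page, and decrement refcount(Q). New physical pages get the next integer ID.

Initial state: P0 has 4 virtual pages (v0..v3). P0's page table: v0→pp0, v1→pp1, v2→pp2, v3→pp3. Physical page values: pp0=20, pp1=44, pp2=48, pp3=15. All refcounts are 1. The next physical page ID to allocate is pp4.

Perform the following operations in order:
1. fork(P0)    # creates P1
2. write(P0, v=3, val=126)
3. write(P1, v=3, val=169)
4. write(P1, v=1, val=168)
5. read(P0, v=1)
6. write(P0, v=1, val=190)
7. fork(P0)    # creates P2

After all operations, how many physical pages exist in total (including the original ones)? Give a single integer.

Op 1: fork(P0) -> P1. 4 ppages; refcounts: pp0:2 pp1:2 pp2:2 pp3:2
Op 2: write(P0, v3, 126). refcount(pp3)=2>1 -> COPY to pp4. 5 ppages; refcounts: pp0:2 pp1:2 pp2:2 pp3:1 pp4:1
Op 3: write(P1, v3, 169). refcount(pp3)=1 -> write in place. 5 ppages; refcounts: pp0:2 pp1:2 pp2:2 pp3:1 pp4:1
Op 4: write(P1, v1, 168). refcount(pp1)=2>1 -> COPY to pp5. 6 ppages; refcounts: pp0:2 pp1:1 pp2:2 pp3:1 pp4:1 pp5:1
Op 5: read(P0, v1) -> 44. No state change.
Op 6: write(P0, v1, 190). refcount(pp1)=1 -> write in place. 6 ppages; refcounts: pp0:2 pp1:1 pp2:2 pp3:1 pp4:1 pp5:1
Op 7: fork(P0) -> P2. 6 ppages; refcounts: pp0:3 pp1:2 pp2:3 pp3:1 pp4:2 pp5:1

Answer: 6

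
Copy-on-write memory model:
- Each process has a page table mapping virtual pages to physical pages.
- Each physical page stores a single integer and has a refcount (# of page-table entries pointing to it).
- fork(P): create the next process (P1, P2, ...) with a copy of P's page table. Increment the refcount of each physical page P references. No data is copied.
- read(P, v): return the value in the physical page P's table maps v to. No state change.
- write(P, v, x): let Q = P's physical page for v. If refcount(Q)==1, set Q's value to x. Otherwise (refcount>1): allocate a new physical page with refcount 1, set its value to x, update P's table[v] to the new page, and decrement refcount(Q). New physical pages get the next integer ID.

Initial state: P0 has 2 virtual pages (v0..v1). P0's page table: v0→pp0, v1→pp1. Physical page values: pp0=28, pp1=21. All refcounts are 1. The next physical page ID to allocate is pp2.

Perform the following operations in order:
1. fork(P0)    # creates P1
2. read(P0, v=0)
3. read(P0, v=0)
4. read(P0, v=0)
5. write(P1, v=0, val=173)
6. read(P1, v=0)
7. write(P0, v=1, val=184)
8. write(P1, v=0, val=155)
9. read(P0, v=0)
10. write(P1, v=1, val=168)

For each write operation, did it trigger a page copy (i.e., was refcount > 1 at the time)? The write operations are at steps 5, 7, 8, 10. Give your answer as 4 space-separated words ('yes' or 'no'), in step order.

Op 1: fork(P0) -> P1. 2 ppages; refcounts: pp0:2 pp1:2
Op 2: read(P0, v0) -> 28. No state change.
Op 3: read(P0, v0) -> 28. No state change.
Op 4: read(P0, v0) -> 28. No state change.
Op 5: write(P1, v0, 173). refcount(pp0)=2>1 -> COPY to pp2. 3 ppages; refcounts: pp0:1 pp1:2 pp2:1
Op 6: read(P1, v0) -> 173. No state change.
Op 7: write(P0, v1, 184). refcount(pp1)=2>1 -> COPY to pp3. 4 ppages; refcounts: pp0:1 pp1:1 pp2:1 pp3:1
Op 8: write(P1, v0, 155). refcount(pp2)=1 -> write in place. 4 ppages; refcounts: pp0:1 pp1:1 pp2:1 pp3:1
Op 9: read(P0, v0) -> 28. No state change.
Op 10: write(P1, v1, 168). refcount(pp1)=1 -> write in place. 4 ppages; refcounts: pp0:1 pp1:1 pp2:1 pp3:1

yes yes no no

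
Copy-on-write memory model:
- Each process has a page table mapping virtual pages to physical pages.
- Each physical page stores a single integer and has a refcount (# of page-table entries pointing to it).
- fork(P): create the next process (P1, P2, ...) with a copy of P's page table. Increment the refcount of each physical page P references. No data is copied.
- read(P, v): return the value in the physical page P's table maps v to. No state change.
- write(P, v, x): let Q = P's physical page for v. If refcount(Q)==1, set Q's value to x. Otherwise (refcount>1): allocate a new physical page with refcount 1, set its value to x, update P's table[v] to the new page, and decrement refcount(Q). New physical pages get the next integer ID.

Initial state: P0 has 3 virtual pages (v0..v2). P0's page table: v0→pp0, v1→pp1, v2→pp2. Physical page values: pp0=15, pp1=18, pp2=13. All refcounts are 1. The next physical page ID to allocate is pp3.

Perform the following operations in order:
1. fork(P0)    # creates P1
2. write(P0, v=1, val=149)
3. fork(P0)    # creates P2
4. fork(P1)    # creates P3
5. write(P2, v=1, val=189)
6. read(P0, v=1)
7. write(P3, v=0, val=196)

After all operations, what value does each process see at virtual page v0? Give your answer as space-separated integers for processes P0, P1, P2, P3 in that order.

Op 1: fork(P0) -> P1. 3 ppages; refcounts: pp0:2 pp1:2 pp2:2
Op 2: write(P0, v1, 149). refcount(pp1)=2>1 -> COPY to pp3. 4 ppages; refcounts: pp0:2 pp1:1 pp2:2 pp3:1
Op 3: fork(P0) -> P2. 4 ppages; refcounts: pp0:3 pp1:1 pp2:3 pp3:2
Op 4: fork(P1) -> P3. 4 ppages; refcounts: pp0:4 pp1:2 pp2:4 pp3:2
Op 5: write(P2, v1, 189). refcount(pp3)=2>1 -> COPY to pp4. 5 ppages; refcounts: pp0:4 pp1:2 pp2:4 pp3:1 pp4:1
Op 6: read(P0, v1) -> 149. No state change.
Op 7: write(P3, v0, 196). refcount(pp0)=4>1 -> COPY to pp5. 6 ppages; refcounts: pp0:3 pp1:2 pp2:4 pp3:1 pp4:1 pp5:1
P0: v0 -> pp0 = 15
P1: v0 -> pp0 = 15
P2: v0 -> pp0 = 15
P3: v0 -> pp5 = 196

Answer: 15 15 15 196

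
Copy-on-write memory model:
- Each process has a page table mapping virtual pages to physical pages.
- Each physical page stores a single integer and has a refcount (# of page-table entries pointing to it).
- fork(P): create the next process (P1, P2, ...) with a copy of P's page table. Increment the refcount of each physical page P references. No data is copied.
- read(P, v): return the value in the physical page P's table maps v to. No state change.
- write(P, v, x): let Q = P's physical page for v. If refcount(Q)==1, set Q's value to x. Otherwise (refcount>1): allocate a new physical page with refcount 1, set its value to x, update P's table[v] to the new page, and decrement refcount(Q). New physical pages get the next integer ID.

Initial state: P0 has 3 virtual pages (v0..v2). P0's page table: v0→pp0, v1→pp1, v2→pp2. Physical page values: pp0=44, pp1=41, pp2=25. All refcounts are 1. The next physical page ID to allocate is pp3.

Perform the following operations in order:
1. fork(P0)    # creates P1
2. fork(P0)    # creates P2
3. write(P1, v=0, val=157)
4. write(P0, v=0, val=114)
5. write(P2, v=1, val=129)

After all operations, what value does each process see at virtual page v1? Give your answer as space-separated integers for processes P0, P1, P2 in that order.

Answer: 41 41 129

Derivation:
Op 1: fork(P0) -> P1. 3 ppages; refcounts: pp0:2 pp1:2 pp2:2
Op 2: fork(P0) -> P2. 3 ppages; refcounts: pp0:3 pp1:3 pp2:3
Op 3: write(P1, v0, 157). refcount(pp0)=3>1 -> COPY to pp3. 4 ppages; refcounts: pp0:2 pp1:3 pp2:3 pp3:1
Op 4: write(P0, v0, 114). refcount(pp0)=2>1 -> COPY to pp4. 5 ppages; refcounts: pp0:1 pp1:3 pp2:3 pp3:1 pp4:1
Op 5: write(P2, v1, 129). refcount(pp1)=3>1 -> COPY to pp5. 6 ppages; refcounts: pp0:1 pp1:2 pp2:3 pp3:1 pp4:1 pp5:1
P0: v1 -> pp1 = 41
P1: v1 -> pp1 = 41
P2: v1 -> pp5 = 129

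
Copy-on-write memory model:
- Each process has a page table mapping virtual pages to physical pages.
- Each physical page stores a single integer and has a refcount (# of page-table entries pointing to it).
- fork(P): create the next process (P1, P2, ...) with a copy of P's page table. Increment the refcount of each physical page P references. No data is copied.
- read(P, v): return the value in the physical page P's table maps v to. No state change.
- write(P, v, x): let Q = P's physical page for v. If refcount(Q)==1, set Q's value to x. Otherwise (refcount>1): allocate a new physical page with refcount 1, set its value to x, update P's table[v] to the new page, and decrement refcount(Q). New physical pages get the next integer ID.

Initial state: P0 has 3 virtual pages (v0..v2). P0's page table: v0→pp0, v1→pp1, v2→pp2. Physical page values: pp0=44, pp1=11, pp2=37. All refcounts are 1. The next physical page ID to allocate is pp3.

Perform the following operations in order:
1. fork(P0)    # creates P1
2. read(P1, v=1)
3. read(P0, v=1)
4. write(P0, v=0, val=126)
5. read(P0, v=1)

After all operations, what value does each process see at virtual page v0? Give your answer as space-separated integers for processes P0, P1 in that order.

Answer: 126 44

Derivation:
Op 1: fork(P0) -> P1. 3 ppages; refcounts: pp0:2 pp1:2 pp2:2
Op 2: read(P1, v1) -> 11. No state change.
Op 3: read(P0, v1) -> 11. No state change.
Op 4: write(P0, v0, 126). refcount(pp0)=2>1 -> COPY to pp3. 4 ppages; refcounts: pp0:1 pp1:2 pp2:2 pp3:1
Op 5: read(P0, v1) -> 11. No state change.
P0: v0 -> pp3 = 126
P1: v0 -> pp0 = 44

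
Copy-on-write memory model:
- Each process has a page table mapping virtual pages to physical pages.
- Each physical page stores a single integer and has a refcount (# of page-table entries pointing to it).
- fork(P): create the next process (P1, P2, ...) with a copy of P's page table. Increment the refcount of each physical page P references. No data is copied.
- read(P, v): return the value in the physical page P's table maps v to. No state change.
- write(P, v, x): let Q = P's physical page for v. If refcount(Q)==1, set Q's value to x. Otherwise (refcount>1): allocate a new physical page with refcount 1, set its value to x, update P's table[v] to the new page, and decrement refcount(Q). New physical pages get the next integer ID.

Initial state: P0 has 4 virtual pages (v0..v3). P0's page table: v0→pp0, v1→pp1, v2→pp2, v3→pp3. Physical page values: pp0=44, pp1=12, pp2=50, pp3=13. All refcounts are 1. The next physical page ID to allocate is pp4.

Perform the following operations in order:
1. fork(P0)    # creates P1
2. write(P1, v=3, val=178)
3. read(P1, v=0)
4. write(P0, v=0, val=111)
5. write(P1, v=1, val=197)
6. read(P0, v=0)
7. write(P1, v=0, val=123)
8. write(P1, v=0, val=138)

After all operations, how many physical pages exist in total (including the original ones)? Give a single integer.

Op 1: fork(P0) -> P1. 4 ppages; refcounts: pp0:2 pp1:2 pp2:2 pp3:2
Op 2: write(P1, v3, 178). refcount(pp3)=2>1 -> COPY to pp4. 5 ppages; refcounts: pp0:2 pp1:2 pp2:2 pp3:1 pp4:1
Op 3: read(P1, v0) -> 44. No state change.
Op 4: write(P0, v0, 111). refcount(pp0)=2>1 -> COPY to pp5. 6 ppages; refcounts: pp0:1 pp1:2 pp2:2 pp3:1 pp4:1 pp5:1
Op 5: write(P1, v1, 197). refcount(pp1)=2>1 -> COPY to pp6. 7 ppages; refcounts: pp0:1 pp1:1 pp2:2 pp3:1 pp4:1 pp5:1 pp6:1
Op 6: read(P0, v0) -> 111. No state change.
Op 7: write(P1, v0, 123). refcount(pp0)=1 -> write in place. 7 ppages; refcounts: pp0:1 pp1:1 pp2:2 pp3:1 pp4:1 pp5:1 pp6:1
Op 8: write(P1, v0, 138). refcount(pp0)=1 -> write in place. 7 ppages; refcounts: pp0:1 pp1:1 pp2:2 pp3:1 pp4:1 pp5:1 pp6:1

Answer: 7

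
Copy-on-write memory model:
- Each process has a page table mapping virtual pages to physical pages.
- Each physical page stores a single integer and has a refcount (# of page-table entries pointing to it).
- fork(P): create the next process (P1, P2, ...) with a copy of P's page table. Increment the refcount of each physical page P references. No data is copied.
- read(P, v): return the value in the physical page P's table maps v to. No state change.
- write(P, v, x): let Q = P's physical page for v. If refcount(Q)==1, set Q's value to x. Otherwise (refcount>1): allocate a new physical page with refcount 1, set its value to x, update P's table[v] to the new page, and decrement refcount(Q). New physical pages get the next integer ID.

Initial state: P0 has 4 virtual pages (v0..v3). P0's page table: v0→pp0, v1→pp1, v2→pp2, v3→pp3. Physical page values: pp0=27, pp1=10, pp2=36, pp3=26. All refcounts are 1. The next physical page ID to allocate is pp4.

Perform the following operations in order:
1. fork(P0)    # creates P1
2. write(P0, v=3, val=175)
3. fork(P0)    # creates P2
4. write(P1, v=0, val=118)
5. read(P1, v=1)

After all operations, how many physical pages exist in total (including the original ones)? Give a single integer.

Answer: 6

Derivation:
Op 1: fork(P0) -> P1. 4 ppages; refcounts: pp0:2 pp1:2 pp2:2 pp3:2
Op 2: write(P0, v3, 175). refcount(pp3)=2>1 -> COPY to pp4. 5 ppages; refcounts: pp0:2 pp1:2 pp2:2 pp3:1 pp4:1
Op 3: fork(P0) -> P2. 5 ppages; refcounts: pp0:3 pp1:3 pp2:3 pp3:1 pp4:2
Op 4: write(P1, v0, 118). refcount(pp0)=3>1 -> COPY to pp5. 6 ppages; refcounts: pp0:2 pp1:3 pp2:3 pp3:1 pp4:2 pp5:1
Op 5: read(P1, v1) -> 10. No state change.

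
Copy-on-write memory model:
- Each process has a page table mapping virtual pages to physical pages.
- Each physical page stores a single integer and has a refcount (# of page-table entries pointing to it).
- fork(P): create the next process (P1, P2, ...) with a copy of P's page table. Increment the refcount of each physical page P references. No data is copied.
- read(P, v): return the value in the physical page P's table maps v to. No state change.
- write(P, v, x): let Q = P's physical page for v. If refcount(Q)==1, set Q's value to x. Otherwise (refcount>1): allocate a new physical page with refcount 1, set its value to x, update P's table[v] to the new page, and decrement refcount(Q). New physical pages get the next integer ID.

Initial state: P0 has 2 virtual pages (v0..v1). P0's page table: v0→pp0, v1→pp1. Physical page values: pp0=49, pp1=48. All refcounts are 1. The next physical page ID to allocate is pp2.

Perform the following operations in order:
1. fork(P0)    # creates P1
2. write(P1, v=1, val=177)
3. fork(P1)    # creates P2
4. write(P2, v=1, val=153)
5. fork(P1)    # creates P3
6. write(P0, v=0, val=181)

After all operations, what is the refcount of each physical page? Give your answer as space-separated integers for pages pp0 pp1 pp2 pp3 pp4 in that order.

Op 1: fork(P0) -> P1. 2 ppages; refcounts: pp0:2 pp1:2
Op 2: write(P1, v1, 177). refcount(pp1)=2>1 -> COPY to pp2. 3 ppages; refcounts: pp0:2 pp1:1 pp2:1
Op 3: fork(P1) -> P2. 3 ppages; refcounts: pp0:3 pp1:1 pp2:2
Op 4: write(P2, v1, 153). refcount(pp2)=2>1 -> COPY to pp3. 4 ppages; refcounts: pp0:3 pp1:1 pp2:1 pp3:1
Op 5: fork(P1) -> P3. 4 ppages; refcounts: pp0:4 pp1:1 pp2:2 pp3:1
Op 6: write(P0, v0, 181). refcount(pp0)=4>1 -> COPY to pp4. 5 ppages; refcounts: pp0:3 pp1:1 pp2:2 pp3:1 pp4:1

Answer: 3 1 2 1 1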